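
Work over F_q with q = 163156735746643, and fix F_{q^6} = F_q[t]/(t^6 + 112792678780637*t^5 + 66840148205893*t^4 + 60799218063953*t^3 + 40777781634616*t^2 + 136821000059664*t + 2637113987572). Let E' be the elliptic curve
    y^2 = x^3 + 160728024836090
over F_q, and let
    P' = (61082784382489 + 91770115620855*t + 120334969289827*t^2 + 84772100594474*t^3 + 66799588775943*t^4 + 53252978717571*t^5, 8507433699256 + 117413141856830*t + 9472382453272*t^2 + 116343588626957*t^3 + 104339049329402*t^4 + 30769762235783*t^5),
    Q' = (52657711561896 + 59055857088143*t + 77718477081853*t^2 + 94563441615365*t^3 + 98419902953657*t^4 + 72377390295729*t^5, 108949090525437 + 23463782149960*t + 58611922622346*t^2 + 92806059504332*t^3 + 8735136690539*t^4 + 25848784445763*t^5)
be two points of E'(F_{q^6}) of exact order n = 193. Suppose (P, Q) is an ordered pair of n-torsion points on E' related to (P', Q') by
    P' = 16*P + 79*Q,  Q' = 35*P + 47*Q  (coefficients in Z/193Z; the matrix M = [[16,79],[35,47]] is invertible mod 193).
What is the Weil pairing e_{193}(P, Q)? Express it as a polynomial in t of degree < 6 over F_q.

154033518561364 + 125283554807807*t + 51977721490190*t^2 + 117458317897465*t^3 + 139208598343385*t^4 + 73604587866475*t^5

The 193-Weil pairing on E[193] over F_{163156735746643} is alternating-bilinear: e_{193}(P',Q') = e_{193}(P,Q)^det(M).
det(M) mod 193 = 110; its inverse in (Z/193)^* is 93 (check: 110*93 mod 193 = 1).
Double-and-add over 11000001: 8-1 doublings, 3-1 additions; each step l_{T,T}/v_{2T} or l_{T,P'}/v at Q'+S for random S.
The quotient is 43667903134814 + 78544204557905*t + 55741260235230*t^2 + 120124713446609*t^3 + 58420810747994*t^4 + 66242172447159*t^5.
(43667903134814 + 78544204557905*t + 55741260235230*t^2 + 120124713446609*t^3 + 58420810747994*t^4 + 66242172447159*t^5)^{93} mod (163156735746643,f) = 154033518561364 + 125283554807807*t + 51977721490190*t^2 + 117458317897465*t^3 + 139208598343385*t^4 + 73604587866475*t^5.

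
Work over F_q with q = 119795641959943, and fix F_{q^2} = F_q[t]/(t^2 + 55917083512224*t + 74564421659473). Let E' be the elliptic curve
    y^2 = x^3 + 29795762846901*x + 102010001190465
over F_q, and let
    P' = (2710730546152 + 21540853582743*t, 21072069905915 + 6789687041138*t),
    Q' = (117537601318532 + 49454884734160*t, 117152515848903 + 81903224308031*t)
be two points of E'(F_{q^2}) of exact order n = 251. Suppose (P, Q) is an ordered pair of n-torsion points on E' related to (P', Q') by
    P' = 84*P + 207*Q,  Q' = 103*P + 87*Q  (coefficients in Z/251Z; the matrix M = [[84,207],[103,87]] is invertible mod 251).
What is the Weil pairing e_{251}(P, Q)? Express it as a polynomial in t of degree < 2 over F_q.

e_{251} is bilinear + alternating on E[251], so e_{251}(84*P + 207*Q, 103*P + 87*Q) = e_{251}(P,Q)^(84*87-207*103).
Hence e(P,Q) = e(P',Q')^{216} where 216 = 43^{-1} mod 251.
8-bit Miller (11111011) on E'/F_{119795641959943} with a'=29795762846901, b'=102010001190465: accumulate tangent/chord ratios at Q'+S and P'+S'.
The quotient is 23273286839242 + 65006850924173*t.
e_{251}(P,Q) = (23273286839242 + 65006850924173*t)^{216} = 38597553330255 + 77791506925555*t.

38597553330255 + 77791506925555*t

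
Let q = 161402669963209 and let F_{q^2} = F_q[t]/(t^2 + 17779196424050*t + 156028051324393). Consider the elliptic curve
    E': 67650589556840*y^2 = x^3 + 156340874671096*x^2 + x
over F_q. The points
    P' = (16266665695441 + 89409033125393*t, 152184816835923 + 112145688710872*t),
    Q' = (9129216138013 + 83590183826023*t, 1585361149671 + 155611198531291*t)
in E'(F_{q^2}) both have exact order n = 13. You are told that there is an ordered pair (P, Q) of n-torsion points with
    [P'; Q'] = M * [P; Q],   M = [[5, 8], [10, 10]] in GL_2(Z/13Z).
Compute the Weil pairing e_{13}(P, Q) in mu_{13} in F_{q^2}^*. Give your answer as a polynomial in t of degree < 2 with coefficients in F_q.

57335384244085 + 116490067577988*t

Since e_{13}(P,P)=e_{13}(Q,Q)=1 and e_{13}(Q,P)=e_{13}(P,Q)^{-1}, expanding e_{13}(5*P + 8*Q,10*P + 10*Q) leaves e(P,Q)^det(M).
So e_{13}(P,Q) = e_{13}(P',Q')^{3}, since 9*3 = 1 mod 13.
(x,y)|->(41324355261775x+119956521669515,41324355261775y) sends E' to y^2=x^3+1838963638356.
Run Miller on y^2=x^3+1838963638356 over F_{161402669963209}: ladder 1101 (4 bits); e = f_P(D_Q)/f_Q(D_P).
e_{13}(P',Q') = 52551495348310 + 60154036949047*t.
Finally e_{13}(P,Q) = 57335384244085 + 116490067577988*t.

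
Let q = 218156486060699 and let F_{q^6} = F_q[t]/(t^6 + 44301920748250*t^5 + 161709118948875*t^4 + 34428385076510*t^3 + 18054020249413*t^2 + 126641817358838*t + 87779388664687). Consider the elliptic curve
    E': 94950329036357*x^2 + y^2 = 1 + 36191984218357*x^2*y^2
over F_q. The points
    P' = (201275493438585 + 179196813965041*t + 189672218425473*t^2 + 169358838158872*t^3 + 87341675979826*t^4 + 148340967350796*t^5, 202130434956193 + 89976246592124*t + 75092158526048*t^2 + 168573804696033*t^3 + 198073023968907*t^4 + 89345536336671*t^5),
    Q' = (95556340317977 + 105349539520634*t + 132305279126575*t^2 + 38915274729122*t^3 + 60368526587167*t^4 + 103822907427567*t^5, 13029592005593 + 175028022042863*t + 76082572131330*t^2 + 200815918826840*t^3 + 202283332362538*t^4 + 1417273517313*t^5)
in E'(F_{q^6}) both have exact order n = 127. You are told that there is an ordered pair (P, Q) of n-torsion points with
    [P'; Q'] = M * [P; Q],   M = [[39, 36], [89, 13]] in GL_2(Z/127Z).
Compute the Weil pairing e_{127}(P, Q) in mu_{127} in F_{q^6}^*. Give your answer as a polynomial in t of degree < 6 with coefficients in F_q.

42663067673234 + 214907369534581*t + 45219547407949*t^2 + 48940209360489*t^3 + 41890761622439*t^4 + 35078879805108*t^5

Since e_{127}(P,P)=e_{127}(Q,Q)=1 and e_{127}(Q,P)=e_{127}(P,Q)^{-1}, expanding e_{127}(39*P + 36*Q,89*P + 13*Q) leaves e(P,Q)^det(M).
Inverting 97 mod 127: 55. Thus e_{127}(P,Q) = e(P',Q')^{55}.
Edwards->Montgomery: u=(1+y)/(1-y), v=u/x -> 38303028483012v^2=u^3+8419553265737u^2+u; then x_W=14689586204500u+21857052209119: y^2=x^3+128493604338241*x+53483272737072.
n = 127 = (1111111)_2 (7 bits, wt 7); accumulate f_{127,P'}(Q'+S)/f_{127,P'}(S) along the 6-step ladder.
e_{127}(P',Q') = 146630192956225 + 152761878498293*t + 69779536970889*t^2 + 79456305595497*t^3 + 70368296582498*t^4 + 81476499200259*t^5.
Raise to 55: e(P,Q) = 42663067673234 + 214907369534581*t + 45219547407949*t^2 + 48940209360489*t^3 + 41890761622439*t^4 + 35078879805108*t^5 in mu_{127}.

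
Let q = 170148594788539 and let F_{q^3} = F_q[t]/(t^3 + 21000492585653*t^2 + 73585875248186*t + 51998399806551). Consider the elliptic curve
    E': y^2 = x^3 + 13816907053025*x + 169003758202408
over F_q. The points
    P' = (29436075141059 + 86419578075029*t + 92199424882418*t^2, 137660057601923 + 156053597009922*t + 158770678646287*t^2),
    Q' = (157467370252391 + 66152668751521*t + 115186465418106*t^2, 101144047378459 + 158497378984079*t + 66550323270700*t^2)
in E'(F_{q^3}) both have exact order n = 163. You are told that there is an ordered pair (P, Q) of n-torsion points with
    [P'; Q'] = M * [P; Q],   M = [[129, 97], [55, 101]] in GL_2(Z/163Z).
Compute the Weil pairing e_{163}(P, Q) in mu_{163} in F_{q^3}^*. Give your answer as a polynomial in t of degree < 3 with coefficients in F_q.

21486029019450 + 51570404583322*t + 125869405266299*t^2

The 163-Weil pairing on E[163] over F_{170148594788539} is alternating-bilinear: e_{163}(P',Q') = e_{163}(P,Q)^det(M).
Inverting 33 mod 163: 84. Thus e_{163}(P,Q) = e(P',Q')^{84}.
n = 163 = (10100011)_2 (8 bits, wt 4); accumulate f_{163,P'}(Q'+S)/f_{163,P'}(S) along the 7-step ladder.
Miller gives e_{163}(P',Q') = 91547454420102 + 472072445845*t + 19550857472352*t^2 in F_{170148594788539^3}.
e_{163}(P,Q) = (91547454420102 + 472072445845*t + 19550857472352*t^2)^{84} = 21486029019450 + 51570404583322*t + 125869405266299*t^2.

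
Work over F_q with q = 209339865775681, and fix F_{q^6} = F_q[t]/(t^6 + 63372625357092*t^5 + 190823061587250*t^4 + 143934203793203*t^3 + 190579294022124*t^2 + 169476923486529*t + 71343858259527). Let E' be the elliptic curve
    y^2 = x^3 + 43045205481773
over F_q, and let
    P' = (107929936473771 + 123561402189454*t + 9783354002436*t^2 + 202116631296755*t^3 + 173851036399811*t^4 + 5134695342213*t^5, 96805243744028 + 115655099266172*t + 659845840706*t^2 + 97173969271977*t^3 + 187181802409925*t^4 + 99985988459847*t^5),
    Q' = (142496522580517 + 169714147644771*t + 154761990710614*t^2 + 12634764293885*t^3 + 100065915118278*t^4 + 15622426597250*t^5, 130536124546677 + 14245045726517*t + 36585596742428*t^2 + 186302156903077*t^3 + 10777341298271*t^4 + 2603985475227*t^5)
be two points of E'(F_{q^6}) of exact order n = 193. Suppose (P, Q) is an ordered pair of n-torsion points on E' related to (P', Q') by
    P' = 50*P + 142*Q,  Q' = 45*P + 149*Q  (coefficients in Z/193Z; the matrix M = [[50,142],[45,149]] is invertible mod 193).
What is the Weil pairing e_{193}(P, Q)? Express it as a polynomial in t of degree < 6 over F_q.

39128570641588 + 152963563719753*t + 14084916809121*t^2 + 51142713334372*t^3 + 190071586831821*t^4 + 116959859299642*t^5

Since e_{193}(P,P)=e_{193}(Q,Q)=1 and e_{193}(Q,P)=e_{193}(P,Q)^{-1}, expanding e_{193}(50*P + 142*Q,45*P + 149*Q) leaves e(P,Q)^det(M).
So e_{193}(P,Q) = e_{193}(P',Q')^{128}, since 95*128 = 1 mod 193.
8-bit Miller (11000001) on E'/F_{209339865775681} with a'=0, b'=43045205481773: accumulate tangent/chord ratios at Q'+S and P'+S'.
Miller gives e_{193}(P',Q') = 169201101103417 + 30998794114271*t + 192801406744034*t^2 + 74618046412564*t^3 + 139906847326499*t^4 + 123245743899716*t^5 in F_{209339865775681^6}.
Raise to 128: e(P,Q) = 39128570641588 + 152963563719753*t + 14084916809121*t^2 + 51142713334372*t^3 + 190071586831821*t^4 + 116959859299642*t^5 in mu_{193}.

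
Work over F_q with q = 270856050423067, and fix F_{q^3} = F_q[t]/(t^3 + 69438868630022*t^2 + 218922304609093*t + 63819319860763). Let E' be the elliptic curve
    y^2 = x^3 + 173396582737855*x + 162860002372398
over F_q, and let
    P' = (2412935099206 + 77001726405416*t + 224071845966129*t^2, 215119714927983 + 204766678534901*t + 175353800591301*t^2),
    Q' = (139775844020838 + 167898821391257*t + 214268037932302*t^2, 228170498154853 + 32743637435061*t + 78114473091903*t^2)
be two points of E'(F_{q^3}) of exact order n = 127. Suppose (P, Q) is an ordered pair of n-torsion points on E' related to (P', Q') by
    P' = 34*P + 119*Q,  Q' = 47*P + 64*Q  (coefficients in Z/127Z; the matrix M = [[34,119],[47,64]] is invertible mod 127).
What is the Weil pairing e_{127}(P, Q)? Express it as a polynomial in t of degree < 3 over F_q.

171328534053896 + 174692646553668*t + 96055955753047*t^2

e_{127}(aP+bQ,cP+dQ) = e_{127}(P,Q)^(ad-bc); with (a,b,c,d)=(34,119,47,64) this gives the det-127 law.
So e_{127}(P,Q) = e_{127}(P',Q')^{53}, since 12*53 = 1 mod 127.
Miller loop for e_{127} over F_{270856050423067^3}: bits of 127 = 1111111; 6 double steps + 6 add steps, l/v at each.
So e_{127}(P',Q') = 240718027493662 + 142066923281971*t + 120374427798977*t^2.
e_{127}(P,Q) = (240718027493662 + 142066923281971*t + 120374427798977*t^2)^{53} = 171328534053896 + 174692646553668*t + 96055955753047*t^2.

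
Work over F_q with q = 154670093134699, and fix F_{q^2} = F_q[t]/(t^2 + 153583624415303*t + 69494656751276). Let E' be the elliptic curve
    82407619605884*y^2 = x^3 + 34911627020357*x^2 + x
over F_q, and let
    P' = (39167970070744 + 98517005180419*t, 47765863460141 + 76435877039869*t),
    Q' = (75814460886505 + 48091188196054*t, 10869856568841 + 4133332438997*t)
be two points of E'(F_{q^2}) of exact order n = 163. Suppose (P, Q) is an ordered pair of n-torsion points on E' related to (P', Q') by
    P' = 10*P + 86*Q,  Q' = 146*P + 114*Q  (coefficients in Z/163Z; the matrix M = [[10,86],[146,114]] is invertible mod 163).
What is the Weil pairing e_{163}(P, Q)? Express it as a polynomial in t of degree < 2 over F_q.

71736838661808 + 60774952969869*t

e_{163}(aP+bQ,cP+dQ) = e_{163}(P,Q)^(ad-bc); with (a,b,c,d)=(10,86,146,114) this gives the det-163 law.
10*114 - 86*146 = -11416; reduced mod 163: det = 157, inverse 27.
Undo Montgomery via alpha=154276662701696, beta=12762040033915: (a',b')=(9400760075416,138647914382056) over F_{154670093134699}.
8-bit Miller (10100011) on E'/F_{154670093134699} with a'=9400760075416, b'=138647914382056: accumulate tangent/chord ratios at Q'+S and P'+S'.
The quotient is 25852395424693 + 29304900087743*t.
Raise to 27: e(P,Q) = 71736838661808 + 60774952969869*t in mu_{163}.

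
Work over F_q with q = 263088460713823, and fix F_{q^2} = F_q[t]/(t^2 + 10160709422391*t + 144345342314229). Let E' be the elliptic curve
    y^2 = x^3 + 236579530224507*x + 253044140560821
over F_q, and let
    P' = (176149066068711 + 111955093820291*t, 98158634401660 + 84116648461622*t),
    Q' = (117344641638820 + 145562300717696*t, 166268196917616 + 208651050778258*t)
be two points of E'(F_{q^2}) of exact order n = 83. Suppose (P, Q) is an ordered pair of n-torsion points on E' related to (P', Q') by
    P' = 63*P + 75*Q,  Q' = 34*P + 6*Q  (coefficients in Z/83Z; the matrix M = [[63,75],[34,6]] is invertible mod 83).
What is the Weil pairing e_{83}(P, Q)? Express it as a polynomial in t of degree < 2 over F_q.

Since e_{83}(P,P)=e_{83}(Q,Q)=1 and e_{83}(Q,P)=e_{83}(P,Q)^{-1}, expanding e_{83}(63*P + 75*Q,34*P + 6*Q) leaves e(P,Q)^det(M).
So e_{83}(P,Q) = e_{83}(P',Q')^{77}, since 69*77 = 1 mod 83.
Build f_{83,P'} and f_{83,Q'} via the 7-bit ladder of 83=1010011_2; evaluate at shifted divisors; quotient in F_{263088460713823^2}.
The quotient is 237544667012616 + 27866529932777*t.
Finally e_{83}(P,Q) = 71749139204051 + 112178490822680*t.

71749139204051 + 112178490822680*t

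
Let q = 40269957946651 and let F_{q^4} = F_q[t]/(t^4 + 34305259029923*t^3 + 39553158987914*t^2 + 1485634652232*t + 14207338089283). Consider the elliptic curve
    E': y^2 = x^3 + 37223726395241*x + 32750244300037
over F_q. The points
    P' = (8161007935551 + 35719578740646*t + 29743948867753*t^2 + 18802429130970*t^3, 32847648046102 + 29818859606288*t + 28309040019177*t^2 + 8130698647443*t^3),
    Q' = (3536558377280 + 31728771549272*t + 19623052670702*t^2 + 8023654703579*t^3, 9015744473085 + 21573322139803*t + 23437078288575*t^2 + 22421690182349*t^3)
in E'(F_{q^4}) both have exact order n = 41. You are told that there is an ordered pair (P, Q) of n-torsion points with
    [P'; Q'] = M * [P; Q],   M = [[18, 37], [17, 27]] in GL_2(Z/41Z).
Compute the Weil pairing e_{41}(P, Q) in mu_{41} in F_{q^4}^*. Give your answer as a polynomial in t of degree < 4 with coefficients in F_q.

38542811368640 + 15568573146699*t + 34414822214916*t^2 + 32722797641296*t^3

Under M = [[18,37],[17,27]] in GL_2(Z/41), e_{41}(P',Q') = e_{41}(P,Q)^(18*27-37*17 mod 41).
Inverting 21 mod 41: 2. Thus e_{41}(P,Q) = e(P',Q')^{2}.
n = 41 = (101001)_2 (6 bits, wt 3); accumulate f_{41,P'}(Q'+S)/f_{41,P'}(S) along the 5-step ladder.
The quotient is 32756507813844 + 11364567698290*t + 34330532743895*t^2 + 7688794404040*t^3.
Hence e(P,Q) = 38542811368640 + 15568573146699*t + 34414822214916*t^2 + 32722797641296*t^3 in F_{40269957946651^4}^*.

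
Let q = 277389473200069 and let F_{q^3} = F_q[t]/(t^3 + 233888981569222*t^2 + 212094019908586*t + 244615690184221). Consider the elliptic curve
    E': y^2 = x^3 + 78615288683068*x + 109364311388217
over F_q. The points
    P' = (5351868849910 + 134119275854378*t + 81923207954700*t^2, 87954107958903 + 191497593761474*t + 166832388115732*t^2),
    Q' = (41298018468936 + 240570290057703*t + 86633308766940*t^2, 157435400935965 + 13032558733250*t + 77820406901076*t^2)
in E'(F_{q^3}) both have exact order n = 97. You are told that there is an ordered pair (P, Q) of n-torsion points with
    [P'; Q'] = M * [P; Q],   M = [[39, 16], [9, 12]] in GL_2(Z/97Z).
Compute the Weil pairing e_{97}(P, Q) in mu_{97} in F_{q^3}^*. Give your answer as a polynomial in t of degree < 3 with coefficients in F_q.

20654657263968 + 1966031993539*t + 207429208085890*t^2

Under M = [[39,16],[9,12]] in GL_2(Z/97), e_{97}(P',Q') = e_{97}(P,Q)^(39*12-16*9 mod 97).
Inverting 33 mod 97: 50. Thus e_{97}(P,Q) = e(P',Q')^{50}.
7-bit Miller (1100001) on E'/F_{277389473200069} with a'=78615288683068, b'=109364311388217: accumulate tangent/chord ratios at Q'+S and P'+S'.
The quotient is 67638584749969 + 24380343280098*t + 194105621964922*t^2.
Finally e_{97}(P,Q) = 20654657263968 + 1966031993539*t + 207429208085890*t^2.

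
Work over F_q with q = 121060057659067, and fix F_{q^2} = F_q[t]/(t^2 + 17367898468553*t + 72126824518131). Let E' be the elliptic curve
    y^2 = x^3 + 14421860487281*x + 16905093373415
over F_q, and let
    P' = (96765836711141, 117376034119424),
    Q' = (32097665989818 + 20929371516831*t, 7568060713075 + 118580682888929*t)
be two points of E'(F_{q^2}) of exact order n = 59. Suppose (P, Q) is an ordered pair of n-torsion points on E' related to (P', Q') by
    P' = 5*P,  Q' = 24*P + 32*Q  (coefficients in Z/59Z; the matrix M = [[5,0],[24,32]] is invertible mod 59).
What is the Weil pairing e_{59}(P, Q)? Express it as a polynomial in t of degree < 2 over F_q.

Since e_{59}(P,P)=e_{59}(Q,Q)=1 and e_{59}(Q,P)=e_{59}(P,Q)^{-1}, expanding e_{59}(5*P,24*P + 32*Q) leaves e(P,Q)^det(M).
Inverting 42 mod 59: 52. Thus e_{59}(P,Q) = e(P',Q')^{52}.
Build f_{59,P'} and f_{59,Q'} via the 6-bit ladder of 59=111011_2; evaluate at shifted divisors; quotient in F_{121060057659067^2}.
So e_{59}(P',Q') = 114597642921780 + 33992374653773*t.
Raise to 52: e(P,Q) = 89030029711865 + 9749770113109*t in mu_{59}.

89030029711865 + 9749770113109*t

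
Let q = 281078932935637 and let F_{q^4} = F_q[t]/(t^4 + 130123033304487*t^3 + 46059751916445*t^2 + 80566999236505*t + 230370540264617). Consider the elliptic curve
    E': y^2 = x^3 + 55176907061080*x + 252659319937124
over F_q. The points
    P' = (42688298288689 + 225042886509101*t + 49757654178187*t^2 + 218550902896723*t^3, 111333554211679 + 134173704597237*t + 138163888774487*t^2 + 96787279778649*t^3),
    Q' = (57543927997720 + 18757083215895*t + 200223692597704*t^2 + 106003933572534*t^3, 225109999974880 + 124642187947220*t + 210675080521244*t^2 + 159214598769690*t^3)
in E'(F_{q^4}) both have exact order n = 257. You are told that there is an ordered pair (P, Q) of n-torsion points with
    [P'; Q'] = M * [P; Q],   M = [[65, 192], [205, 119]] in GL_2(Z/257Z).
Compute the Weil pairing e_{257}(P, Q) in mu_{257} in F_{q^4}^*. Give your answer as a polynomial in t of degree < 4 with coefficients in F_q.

30383280625070 + 163400347826952*t + 244382177398239*t^2 + 114354979055188*t^3

Since e_{257}(P,P)=e_{257}(Q,Q)=1 and e_{257}(Q,P)=e_{257}(P,Q)^{-1}, expanding e_{257}(65*P + 192*Q,205*P + 119*Q) leaves e(P,Q)^det(M).
det(M) mod 257 = 243; its inverse in (Z/257)^* is 55 (check: 243*55 mod 257 = 1).
9-bit Miller (100000001) on E'/F_{281078932935637} with a'=55176907061080, b'=252659319937124: accumulate tangent/chord ratios at Q'+S and P'+S'.
e_{257}(P',Q') = 76165069444192 + 46238117778584*t + 196156234811793*t^2 + 154549724603219*t^3.
(76165069444192 + 46238117778584*t + 196156234811793*t^2 + 154549724603219*t^3)^{55} mod (281078932935637,f) = 30383280625070 + 163400347826952*t + 244382177398239*t^2 + 114354979055188*t^3.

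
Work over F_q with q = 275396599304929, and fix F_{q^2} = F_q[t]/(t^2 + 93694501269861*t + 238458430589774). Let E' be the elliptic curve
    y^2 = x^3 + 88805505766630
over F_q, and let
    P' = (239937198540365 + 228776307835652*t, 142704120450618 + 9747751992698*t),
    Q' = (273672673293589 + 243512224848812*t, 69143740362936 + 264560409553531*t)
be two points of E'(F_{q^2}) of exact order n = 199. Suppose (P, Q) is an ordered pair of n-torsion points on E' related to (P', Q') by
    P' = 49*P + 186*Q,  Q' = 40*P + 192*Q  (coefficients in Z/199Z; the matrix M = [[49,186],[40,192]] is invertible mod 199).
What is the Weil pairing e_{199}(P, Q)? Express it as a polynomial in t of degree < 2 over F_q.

Alternating bilinearity on E[199] (values in mu_{199} in F_{275396599304929^2}) gives e(P',Q') = e(P,Q)^det(M).
det(M) mod 199 = 177; its inverse in (Z/199)^* is 9 (check: 177*9 mod 199 = 1).
8-bit Miller (11000111) on E'/F_{275396599304929} with a'=0, b'=88805505766630: accumulate tangent/chord ratios at Q'+S and P'+S'.
Result: e(P',Q') = 211873111501981 + 201970257465306*t.
e_{199}(P,Q) = (211873111501981 + 201970257465306*t)^{9} = 243083871048852 + 192673976407354*t.

243083871048852 + 192673976407354*t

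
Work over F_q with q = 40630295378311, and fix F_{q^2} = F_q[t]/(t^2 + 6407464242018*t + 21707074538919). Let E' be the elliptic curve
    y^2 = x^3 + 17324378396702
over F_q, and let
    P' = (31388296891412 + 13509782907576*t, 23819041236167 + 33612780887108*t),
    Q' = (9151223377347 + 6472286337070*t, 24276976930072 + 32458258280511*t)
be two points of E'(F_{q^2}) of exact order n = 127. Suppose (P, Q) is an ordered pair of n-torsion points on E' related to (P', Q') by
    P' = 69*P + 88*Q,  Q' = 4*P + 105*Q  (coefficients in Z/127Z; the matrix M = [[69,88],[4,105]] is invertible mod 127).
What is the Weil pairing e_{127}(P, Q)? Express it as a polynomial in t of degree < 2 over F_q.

Since e_{127}(P,P)=e_{127}(Q,Q)=1 and e_{127}(Q,P)=e_{127}(P,Q)^{-1}, expanding e_{127}(69*P + 88*Q,4*P + 105*Q) leaves e(P,Q)^det(M).
det M = 69*105 - 88*4 = 6893 = 35 (mod 127); 35^{-1} = 98 (mod 127).
Build f_{127,P'} and f_{127,Q'} via the 7-bit ladder of 127=1111111_2; evaluate at shifted divisors; quotient in F_{40630295378311^2}.
So e_{127}(P',Q') = 17966217958718 + 8408127662838*t.
Finally e_{127}(P,Q) = 9439693948833 + 27631701197782*t.

9439693948833 + 27631701197782*t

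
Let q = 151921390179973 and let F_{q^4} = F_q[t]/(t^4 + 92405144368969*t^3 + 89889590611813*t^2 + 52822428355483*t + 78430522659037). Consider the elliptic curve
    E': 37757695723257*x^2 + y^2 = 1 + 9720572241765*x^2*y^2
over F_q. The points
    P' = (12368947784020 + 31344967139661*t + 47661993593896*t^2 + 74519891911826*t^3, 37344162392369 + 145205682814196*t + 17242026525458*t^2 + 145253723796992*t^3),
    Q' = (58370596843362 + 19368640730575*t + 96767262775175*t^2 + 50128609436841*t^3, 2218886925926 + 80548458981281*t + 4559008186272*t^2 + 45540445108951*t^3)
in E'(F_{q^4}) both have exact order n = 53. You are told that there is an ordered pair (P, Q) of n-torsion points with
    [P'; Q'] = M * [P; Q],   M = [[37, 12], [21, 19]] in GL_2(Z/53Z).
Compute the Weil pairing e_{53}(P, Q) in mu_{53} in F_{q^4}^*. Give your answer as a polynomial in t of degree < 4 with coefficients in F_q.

Alternating bilinearity on E[53] (values in mu_{53} in F_{151921390179973^4}) gives e(P',Q') = e(P,Q)^det(M).
det(M) mod 53 = 27; its inverse in (Z/53)^* is 2 (check: 27*2 mod 53 = 1).
Edwards->Montgomery: u=(1+y)/(1-y), v=u/x -> 6191168672730v^2=u^3+29946664234548u^2+u; then x_W=7009280870373u+7913044660837: y^2=x^3+91889319973929*x+19731523890232.
Miller loop for e_{53} over F_{151921390179973^4}: bits of 53 = 110101; 5 double steps + 3 add steps, l/v at each.
So e_{53}(P',Q') = 63200224923089 + 41583172196804*t + 132236670317002*t^2 + 120007789697580*t^3.
e_{53}(P,Q) = (63200224923089 + 41583172196804*t + 132236670317002*t^2 + 120007789697580*t^3)^{2} = 65493453268416 + 33540813246306*t + 150258837050914*t^2 + 70590450179023*t^3.

65493453268416 + 33540813246306*t + 150258837050914*t^2 + 70590450179023*t^3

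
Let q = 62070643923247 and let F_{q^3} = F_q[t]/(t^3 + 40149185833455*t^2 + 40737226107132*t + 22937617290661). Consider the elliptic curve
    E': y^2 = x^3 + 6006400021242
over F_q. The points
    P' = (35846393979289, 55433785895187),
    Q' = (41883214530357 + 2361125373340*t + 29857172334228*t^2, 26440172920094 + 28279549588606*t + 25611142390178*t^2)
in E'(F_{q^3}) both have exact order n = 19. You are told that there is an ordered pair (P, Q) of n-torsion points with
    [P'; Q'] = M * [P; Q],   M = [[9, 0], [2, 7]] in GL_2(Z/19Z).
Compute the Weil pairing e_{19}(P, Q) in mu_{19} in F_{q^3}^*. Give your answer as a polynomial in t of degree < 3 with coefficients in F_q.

1799530449242 + 8696362699808*t + 20265719782659*t^2

Since e_{19}(P,P)=e_{19}(Q,Q)=1 and e_{19}(Q,P)=e_{19}(P,Q)^{-1}, expanding e_{19}(9*P,2*P + 7*Q) leaves e(P,Q)^det(M).
det(M) mod 19 = 6; its inverse in (Z/19)^* is 16 (check: 6*16 mod 19 = 1).
Double-and-add over 10011: 5-1 doublings, 3-1 additions; each step l_{T,T}/v_{2T} or l_{T,P'}/v at Q'+S for random S.
f_P(D_Q)/f_Q(D_P) = 21280697475062 + 27069559287758*t + 23923557632815*t^2.
e_{19}(P,Q) = (21280697475062 + 27069559287758*t + 23923557632815*t^2)^{16} = 1799530449242 + 8696362699808*t + 20265719782659*t^2.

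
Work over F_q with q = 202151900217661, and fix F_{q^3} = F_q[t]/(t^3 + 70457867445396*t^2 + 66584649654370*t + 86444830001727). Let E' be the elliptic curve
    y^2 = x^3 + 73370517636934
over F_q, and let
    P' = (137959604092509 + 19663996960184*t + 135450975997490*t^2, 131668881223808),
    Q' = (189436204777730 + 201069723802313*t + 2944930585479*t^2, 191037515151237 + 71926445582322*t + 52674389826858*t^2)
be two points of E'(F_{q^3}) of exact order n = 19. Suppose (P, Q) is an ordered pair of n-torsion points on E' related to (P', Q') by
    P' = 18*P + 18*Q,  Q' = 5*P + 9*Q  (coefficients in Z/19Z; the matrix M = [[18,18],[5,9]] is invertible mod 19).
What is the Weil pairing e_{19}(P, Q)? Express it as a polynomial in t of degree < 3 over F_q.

101292304260450 + 125631355362698*t + 45697810163221*t^2

Since e_{19}(P,P)=e_{19}(Q,Q)=1 and e_{19}(Q,P)=e_{19}(P,Q)^{-1}, expanding e_{19}(18*P + 18*Q,5*P + 9*Q) leaves e(P,Q)^det(M).
Hence e(P,Q) = e(P',Q')^{14} where 14 = 15^{-1} mod 19.
5-bit Miller (10011) on E'/F_{202151900217661} with a'=0, b'=73370517636934: accumulate tangent/chord ratios at Q'+S and P'+S'.
f_P(D_Q)/f_Q(D_P) = 89616398069302 + 40782481692454*t + 98584204502743*t^2.
(89616398069302 + 40782481692454*t + 98584204502743*t^2)^{14} mod (202151900217661,f) = 101292304260450 + 125631355362698*t + 45697810163221*t^2.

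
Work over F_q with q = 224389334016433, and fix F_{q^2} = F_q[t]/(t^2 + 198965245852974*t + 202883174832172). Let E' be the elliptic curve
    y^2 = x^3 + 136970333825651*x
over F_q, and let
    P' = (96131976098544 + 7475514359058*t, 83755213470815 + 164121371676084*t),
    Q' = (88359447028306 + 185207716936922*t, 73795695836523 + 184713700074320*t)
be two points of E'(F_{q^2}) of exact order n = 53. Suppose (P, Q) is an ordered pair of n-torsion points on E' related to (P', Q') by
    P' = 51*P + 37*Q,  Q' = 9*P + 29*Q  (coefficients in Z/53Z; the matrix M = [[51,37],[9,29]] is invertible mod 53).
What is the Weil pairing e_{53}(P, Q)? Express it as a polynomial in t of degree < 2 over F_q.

The 53-Weil pairing on E[53] over F_{224389334016433} is alternating-bilinear: e_{53}(P',Q') = e_{53}(P,Q)^det(M).
det(M) mod 53 = 33; its inverse in (Z/53)^* is 45 (check: 33*45 mod 53 = 1).
Build f_{53,P'} and f_{53,Q'} via the 6-bit ladder of 53=110101_2; evaluate at shifted divisors; quotient in F_{224389334016433^2}.
Result: e(P',Q') = 141329512713626 + 109939035105223*t.
Raise to 45: e(P,Q) = 109900550555836 + 223509909310678*t in mu_{53}.

109900550555836 + 223509909310678*t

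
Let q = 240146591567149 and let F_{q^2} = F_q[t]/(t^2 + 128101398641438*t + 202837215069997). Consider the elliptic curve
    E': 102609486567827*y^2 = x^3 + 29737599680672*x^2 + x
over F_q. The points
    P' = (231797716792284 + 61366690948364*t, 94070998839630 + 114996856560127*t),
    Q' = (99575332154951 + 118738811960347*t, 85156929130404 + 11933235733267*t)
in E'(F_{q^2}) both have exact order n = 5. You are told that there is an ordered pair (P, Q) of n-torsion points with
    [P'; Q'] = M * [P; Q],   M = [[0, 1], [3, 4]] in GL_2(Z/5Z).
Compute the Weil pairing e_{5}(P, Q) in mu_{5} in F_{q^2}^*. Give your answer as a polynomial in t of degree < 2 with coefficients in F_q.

Under M = [[0,1],[3,4]] in GL_2(Z/5), e_{5}(P',Q') = e_{5}(P,Q)^(0*4-1*3 mod 5).
Hence e(P,Q) = e(P',Q')^{3} where 3 = 2^{-1} mod 5.
Set x_W=8679837450061*u+229231031846517, y_W=8679837450061*v; then E': y_W^2=x_W^3+28161683566308*x_W+93338549698902.
Run Miller on y^2=x^3+28161683566308*x+93338549698902 over F_{240146591567149}: ladder 101 (3 bits); e = f_P(D_Q)/f_Q(D_P).
Miller gives e_{5}(P',Q') = 233023103142450 + 17302274258218*t in F_{240146591567149^2}.
e_{5}(P,Q) = (233023103142450 + 17302274258218*t)^{3} = 88089195906002 + 213693369367361*t.

88089195906002 + 213693369367361*t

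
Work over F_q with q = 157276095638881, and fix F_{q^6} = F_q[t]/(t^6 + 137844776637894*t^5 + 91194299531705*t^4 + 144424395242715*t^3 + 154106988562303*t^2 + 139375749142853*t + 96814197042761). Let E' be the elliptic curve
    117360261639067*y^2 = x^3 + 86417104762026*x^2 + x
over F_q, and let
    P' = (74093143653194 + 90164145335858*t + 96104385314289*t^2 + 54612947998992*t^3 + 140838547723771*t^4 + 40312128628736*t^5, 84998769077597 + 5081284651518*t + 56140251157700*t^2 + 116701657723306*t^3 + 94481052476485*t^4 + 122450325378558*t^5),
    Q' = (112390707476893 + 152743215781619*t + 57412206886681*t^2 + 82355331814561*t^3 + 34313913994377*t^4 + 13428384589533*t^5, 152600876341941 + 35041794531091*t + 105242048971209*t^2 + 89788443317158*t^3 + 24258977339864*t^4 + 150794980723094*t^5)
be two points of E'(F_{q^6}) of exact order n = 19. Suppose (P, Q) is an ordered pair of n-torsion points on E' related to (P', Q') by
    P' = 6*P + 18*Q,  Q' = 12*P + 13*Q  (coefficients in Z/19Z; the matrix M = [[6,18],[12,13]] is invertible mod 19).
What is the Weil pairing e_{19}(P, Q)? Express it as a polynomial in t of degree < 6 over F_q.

e_{19} is bilinear + alternating on E[19], so e_{19}(6*P + 18*Q, 12*P + 13*Q) = e_{19}(P,Q)^(6*13-18*12).
det M = 6*13 - 18*12 = -138 = 14 (mod 19); 14^{-1} = 15 (mod 19).
Montgomery->Weierstrass: x_W = 9069802493848*x+46671126154679, y_W=9069802493848*y on F_{157276095638881}; lands on y^2=x^3+92945912619845.
Run Miller on y^2=x^3+92945912619845 over F_{157276095638881}: ladder 10011 (5 bits); e = f_P(D_Q)/f_Q(D_P).
Miller gives e_{19}(P',Q') = 87431890940347 + 143492630324293*t + 156227916765517*t^2 + 51610394490280*t^3 + 109555461138374*t^4 + 81596516813778*t^5 in F_{157276095638881^6}.
Hence e(P,Q) = 81088985652683 + 80056199411360*t + 100827216992724*t^2 + 125897868919940*t^3 + 63456240874593*t^4 + 47228104206934*t^5 in F_{157276095638881^6}^*.

81088985652683 + 80056199411360*t + 100827216992724*t^2 + 125897868919940*t^3 + 63456240874593*t^4 + 47228104206934*t^5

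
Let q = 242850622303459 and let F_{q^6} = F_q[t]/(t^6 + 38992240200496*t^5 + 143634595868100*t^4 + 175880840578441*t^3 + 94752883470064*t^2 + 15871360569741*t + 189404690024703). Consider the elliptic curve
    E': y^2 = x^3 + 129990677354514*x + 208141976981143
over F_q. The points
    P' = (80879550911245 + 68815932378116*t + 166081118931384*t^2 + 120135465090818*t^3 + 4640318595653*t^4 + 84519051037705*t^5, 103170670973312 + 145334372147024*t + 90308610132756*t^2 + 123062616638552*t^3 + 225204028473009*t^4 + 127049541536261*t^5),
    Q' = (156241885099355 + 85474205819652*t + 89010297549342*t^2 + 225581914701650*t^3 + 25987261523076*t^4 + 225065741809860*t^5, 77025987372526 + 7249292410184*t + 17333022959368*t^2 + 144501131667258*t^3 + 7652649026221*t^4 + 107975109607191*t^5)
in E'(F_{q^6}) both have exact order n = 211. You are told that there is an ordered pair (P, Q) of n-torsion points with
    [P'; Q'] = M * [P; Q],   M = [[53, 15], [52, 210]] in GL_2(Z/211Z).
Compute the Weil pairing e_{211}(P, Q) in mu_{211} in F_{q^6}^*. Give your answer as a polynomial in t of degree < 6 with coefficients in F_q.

5100199614 + 168086330801510*t + 212939575855745*t^2 + 89138981691648*t^3 + 123199138689523*t^4 + 103783356260538*t^5

Alternating bilinearity on E[211] (values in mu_{211} in F_{242850622303459^6}) gives e(P',Q') = e(P,Q)^det(M).
Hence e(P,Q) = e(P',Q')^{96} where 96 = 11^{-1} mod 211.
8-bit Miller (11010011) on E'/F_{242850622303459} with a'=129990677354514, b'=208141976981143: accumulate tangent/chord ratios at Q'+S and P'+S'.
Miller gives e_{211}(P',Q') = 11767308832819 + 209063416494312*t + 142014137612312*t^2 + 64367572761808*t^3 + 114023288703005*t^4 + 21412773395725*t^5 in F_{242850622303459^6}.
e_{211}(P,Q) = (11767308832819 + 209063416494312*t + 142014137612312*t^2 + 64367572761808*t^3 + 114023288703005*t^4 + 21412773395725*t^5)^{96} = 5100199614 + 168086330801510*t + 212939575855745*t^2 + 89138981691648*t^3 + 123199138689523*t^4 + 103783356260538*t^5.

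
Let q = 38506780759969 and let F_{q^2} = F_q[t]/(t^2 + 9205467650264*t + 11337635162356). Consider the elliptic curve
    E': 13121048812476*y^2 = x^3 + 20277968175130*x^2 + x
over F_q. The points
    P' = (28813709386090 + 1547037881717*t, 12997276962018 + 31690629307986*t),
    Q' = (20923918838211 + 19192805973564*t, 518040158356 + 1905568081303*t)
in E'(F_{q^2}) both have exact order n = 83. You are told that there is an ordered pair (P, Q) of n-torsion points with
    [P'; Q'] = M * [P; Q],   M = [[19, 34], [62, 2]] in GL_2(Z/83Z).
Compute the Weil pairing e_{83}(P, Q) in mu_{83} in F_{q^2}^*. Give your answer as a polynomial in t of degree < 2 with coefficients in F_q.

24965673168204 + 3146204381366*t

e_{83} is bilinear + alternating on E[83], so e_{83}(19*P + 34*Q, 62*P + 2*Q) = e_{83}(P,Q)^(19*2-34*62).
det(M) mod 83 = 5; its inverse in (Z/83)^* is 50 (check: 5*50 mod 83 = 1).
Set x_W=7110479392428*u+13236418883349, y_W=7110479392428*v; then E': y_W^2=x_W^3+8219144261765*x_W+1168826619189.
Double-and-add over 1010011: 7-1 doublings, 4-1 additions; each step l_{T,T}/v_{2T} or l_{T,P'}/v at Q'+S for random S.
Result: e(P',Q') = 19374541618610 + 21660181946962*t.
Raise to 50: e(P,Q) = 24965673168204 + 3146204381366*t in mu_{83}.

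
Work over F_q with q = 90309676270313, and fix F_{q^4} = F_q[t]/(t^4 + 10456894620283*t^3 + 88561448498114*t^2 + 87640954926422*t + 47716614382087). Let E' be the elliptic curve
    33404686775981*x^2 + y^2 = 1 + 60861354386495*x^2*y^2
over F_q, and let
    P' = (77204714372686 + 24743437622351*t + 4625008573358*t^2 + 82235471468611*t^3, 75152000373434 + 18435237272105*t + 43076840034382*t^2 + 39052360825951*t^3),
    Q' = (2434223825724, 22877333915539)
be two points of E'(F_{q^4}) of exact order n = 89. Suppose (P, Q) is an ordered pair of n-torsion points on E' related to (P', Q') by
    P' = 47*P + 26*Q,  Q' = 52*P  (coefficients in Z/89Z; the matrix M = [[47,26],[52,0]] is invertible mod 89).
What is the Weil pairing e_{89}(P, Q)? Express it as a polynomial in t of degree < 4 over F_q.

40440483659164 + 21960778611932*t + 572972173411*t^2 + 44430211071926*t^3

The 89-Weil pairing on E[89] over F_{90309676270313} is alternating-bilinear: e_{89}(P',Q') = e_{89}(P,Q)^det(M).
So e_{89}(P,Q) = e_{89}(P',Q')^{68}, since 72*68 = 1 mod 89.
Edwards a_E,d_E -> Montgomery A=90016341122496,B=19834166479515 -> Weierstrass 62141410004583,5806307418048 via alpha=75917457707288,beta=38290671232528.
7-bit Miller (1011001) on E'/F_{90309676270313} with a'=62141410004583, b'=5806307418048: accumulate tangent/chord ratios at Q'+S and P'+S'.
e_{89}(P',Q') = 19323122067968 + 77639212478734*t + 58795944682163*t^2 + 38182639805570*t^3.
Thus e_{89}(P,Q) = 40440483659164 + 21960778611932*t + 572972173411*t^2 + 44430211071926*t^3.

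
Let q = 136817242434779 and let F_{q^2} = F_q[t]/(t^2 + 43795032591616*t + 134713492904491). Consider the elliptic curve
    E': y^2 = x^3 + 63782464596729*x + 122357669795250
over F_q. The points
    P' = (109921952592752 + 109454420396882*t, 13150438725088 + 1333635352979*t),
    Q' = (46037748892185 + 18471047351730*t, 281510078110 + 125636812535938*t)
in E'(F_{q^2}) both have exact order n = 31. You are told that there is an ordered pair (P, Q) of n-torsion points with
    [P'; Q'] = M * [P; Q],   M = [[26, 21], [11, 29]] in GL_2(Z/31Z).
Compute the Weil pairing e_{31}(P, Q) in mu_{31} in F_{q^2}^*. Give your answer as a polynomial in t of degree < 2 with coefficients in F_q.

e_{31} is bilinear + alternating on E[31], so e_{31}(26*P + 21*Q, 11*P + 29*Q) = e_{31}(P,Q)^(26*29-21*11).
det M = 26*29 - 21*11 = 523 = 27 (mod 31); 27^{-1} = 23 (mod 31).
Miller loop for e_{31} over F_{136817242434779^2}: bits of 31 = 11111; 4 double steps + 4 add steps, l/v at each.
The quotient is 97589585279314 + 128221819853214*t.
Raise to 23: e(P,Q) = 124469492347230 + 116727923049169*t in mu_{31}.

124469492347230 + 116727923049169*t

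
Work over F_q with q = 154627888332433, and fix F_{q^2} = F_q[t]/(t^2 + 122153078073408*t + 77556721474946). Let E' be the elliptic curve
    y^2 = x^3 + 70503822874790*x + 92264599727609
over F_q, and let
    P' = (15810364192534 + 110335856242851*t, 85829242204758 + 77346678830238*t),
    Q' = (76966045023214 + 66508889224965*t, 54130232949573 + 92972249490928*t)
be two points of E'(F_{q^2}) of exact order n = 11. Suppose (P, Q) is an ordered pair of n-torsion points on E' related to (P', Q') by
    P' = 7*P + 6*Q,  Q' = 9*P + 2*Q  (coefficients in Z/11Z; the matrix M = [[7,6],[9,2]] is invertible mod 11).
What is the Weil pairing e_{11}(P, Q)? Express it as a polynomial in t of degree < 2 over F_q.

113281687955268 + 125525621670029*t

The 11-Weil pairing on E[11] over F_{154627888332433} is alternating-bilinear: e_{11}(P',Q') = e_{11}(P,Q)^det(M).
7*2 - 6*9 = -40; reduced mod 11: det = 4, inverse 3.
Run Miller on y^2=x^3+70503822874790*x+92264599727609 over F_{154627888332433}: ladder 1011 (4 bits); e = f_P(D_Q)/f_Q(D_P).
The quotient is 115239140769270 + 119290767537716*t.
Raise to 3: e(P,Q) = 113281687955268 + 125525621670029*t in mu_{11}.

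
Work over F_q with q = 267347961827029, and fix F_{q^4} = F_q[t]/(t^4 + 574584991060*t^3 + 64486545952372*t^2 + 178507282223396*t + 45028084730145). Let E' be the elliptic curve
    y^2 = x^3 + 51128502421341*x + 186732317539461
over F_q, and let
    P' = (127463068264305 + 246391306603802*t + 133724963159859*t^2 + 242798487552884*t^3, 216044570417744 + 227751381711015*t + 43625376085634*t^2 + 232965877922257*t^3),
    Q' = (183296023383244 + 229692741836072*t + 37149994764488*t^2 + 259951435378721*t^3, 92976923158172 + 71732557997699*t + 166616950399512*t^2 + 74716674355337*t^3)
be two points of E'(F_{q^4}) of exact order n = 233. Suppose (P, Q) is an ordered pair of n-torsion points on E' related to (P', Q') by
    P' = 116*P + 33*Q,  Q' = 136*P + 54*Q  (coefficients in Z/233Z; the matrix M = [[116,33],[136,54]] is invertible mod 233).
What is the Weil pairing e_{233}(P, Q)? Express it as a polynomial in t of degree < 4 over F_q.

124063397359380 + 188466018771146*t + 184650355127368*t^2 + 245922306685448*t^3

Alternating bilinearity on E[233] (values in mu_{233} in F_{267347961827029^4}) gives e(P',Q') = e(P,Q)^det(M).
det(M) mod 233 = 145; its inverse in (Z/233)^* is 45 (check: 145*45 mod 233 = 1).
8-bit Miller (11101001) on E'/F_{267347961827029} with a'=51128502421341, b'=186732317539461: accumulate tangent/chord ratios at Q'+S and P'+S'.
f_P(D_Q)/f_Q(D_P) = 171616594704617 + 194878993756739*t + 201927097768155*t^2 + 191570032702045*t^3.
e_{233}(P,Q) = (171616594704617 + 194878993756739*t + 201927097768155*t^2 + 191570032702045*t^3)^{45} = 124063397359380 + 188466018771146*t + 184650355127368*t^2 + 245922306685448*t^3.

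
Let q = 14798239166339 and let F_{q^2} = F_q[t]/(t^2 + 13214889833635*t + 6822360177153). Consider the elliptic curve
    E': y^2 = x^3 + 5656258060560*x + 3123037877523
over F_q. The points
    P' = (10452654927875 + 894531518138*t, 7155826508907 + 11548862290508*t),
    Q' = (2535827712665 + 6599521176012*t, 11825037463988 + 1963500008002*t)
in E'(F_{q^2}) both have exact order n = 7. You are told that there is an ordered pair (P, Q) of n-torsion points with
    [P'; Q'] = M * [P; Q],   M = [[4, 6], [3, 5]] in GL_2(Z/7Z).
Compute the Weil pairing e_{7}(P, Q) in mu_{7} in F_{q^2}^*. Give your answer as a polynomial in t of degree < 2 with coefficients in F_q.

1788892051062 + 7199044951411*t

Alternating bilinearity on E[7] (values in mu_{7} in F_{14798239166339^2}) gives e(P',Q') = e(P,Q)^det(M).
4*5 - 6*3 = 2; reduced mod 7: det = 2, inverse 4.
Run Miller on y^2=x^3+5656258060560*x+3123037877523 over F_{14798239166339}: ladder 111 (3 bits); e = f_P(D_Q)/f_Q(D_P).
Miller gives e_{7}(P',Q') = 1303350367617 + 1653087882996*t in F_{14798239166339^2}.
Finally e_{7}(P,Q) = 1788892051062 + 7199044951411*t.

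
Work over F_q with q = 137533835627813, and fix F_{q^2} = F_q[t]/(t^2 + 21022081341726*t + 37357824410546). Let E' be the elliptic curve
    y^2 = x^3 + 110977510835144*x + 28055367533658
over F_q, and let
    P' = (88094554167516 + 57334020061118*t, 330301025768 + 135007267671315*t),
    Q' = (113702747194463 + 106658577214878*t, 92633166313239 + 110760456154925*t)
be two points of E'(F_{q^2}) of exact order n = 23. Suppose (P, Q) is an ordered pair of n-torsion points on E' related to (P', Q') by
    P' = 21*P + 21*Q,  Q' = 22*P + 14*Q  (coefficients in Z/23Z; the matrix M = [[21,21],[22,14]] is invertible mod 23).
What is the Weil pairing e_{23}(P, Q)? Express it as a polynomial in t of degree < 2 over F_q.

Alternating bilinearity on E[23] (values in mu_{23} in F_{137533835627813^2}) gives e(P',Q') = e(P,Q)^det(M).
So e_{23}(P,Q) = e_{23}(P',Q')^{13}, since 16*13 = 1 mod 23.
5-bit Miller (10111) on E'/F_{137533835627813} with a'=110977510835144, b'=28055367533658: accumulate tangent/chord ratios at Q'+S and P'+S'.
f_P(D_Q)/f_Q(D_P) = 4071735285094 + 65907421584375*t.
Raise to 13: e(P,Q) = 2804025209413 + 103105828666578*t in mu_{23}.

2804025209413 + 103105828666578*t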